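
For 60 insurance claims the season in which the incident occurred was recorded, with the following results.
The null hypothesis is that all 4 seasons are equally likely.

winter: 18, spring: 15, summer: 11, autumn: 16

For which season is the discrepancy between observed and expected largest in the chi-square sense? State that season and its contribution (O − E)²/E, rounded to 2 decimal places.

Under H₀ each category has probability 1/4, so each expected count is 60/4 = 15.
winter: (18 − 15)²/15 = 9/15 = 0.600
spring: (15 − 15)²/15 = 0/15 = 0.000
summer: (11 − 15)²/15 = 16/15 = 1.067
autumn: (16 − 15)²/15 = 1/15 = 0.067
The largest term is for summer: 1.07.

summer, 1.07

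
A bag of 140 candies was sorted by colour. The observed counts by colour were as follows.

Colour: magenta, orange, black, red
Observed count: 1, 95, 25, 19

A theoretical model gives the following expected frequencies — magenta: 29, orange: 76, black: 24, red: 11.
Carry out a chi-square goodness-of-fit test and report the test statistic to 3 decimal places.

37.644

cat          O        E   (O−E)²/E
magenta      1       29    27.0345
orange      95       76     4.7500
black       25       24     0.0417
red         19       11     5.8182
Sum = 37.644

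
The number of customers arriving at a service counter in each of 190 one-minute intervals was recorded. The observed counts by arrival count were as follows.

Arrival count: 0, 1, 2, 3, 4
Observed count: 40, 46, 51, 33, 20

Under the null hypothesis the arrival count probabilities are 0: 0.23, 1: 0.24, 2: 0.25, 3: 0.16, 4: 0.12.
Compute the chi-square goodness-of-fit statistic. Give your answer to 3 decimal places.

Expected counts E_i = n·p_i: 190×0.23 = 43.7, 190×0.24 = 45.6, 190×0.25 = 47.5, 190×0.16 = 30.4, 190×0.12 = 22.8.
0: (40 − 43.7)²/43.7 = 13.69/43.7 = 0.3133
1: (46 − 45.6)²/45.6 = 0.16/45.6 = 0.0035
2: (51 − 47.5)²/47.5 = 12.25/47.5 = 0.2579
3: (33 − 30.4)²/30.4 = 6.76/30.4 = 0.2224
4: (20 − 22.8)²/22.8 = 7.84/22.8 = 0.3439
Sum = 1.141

1.141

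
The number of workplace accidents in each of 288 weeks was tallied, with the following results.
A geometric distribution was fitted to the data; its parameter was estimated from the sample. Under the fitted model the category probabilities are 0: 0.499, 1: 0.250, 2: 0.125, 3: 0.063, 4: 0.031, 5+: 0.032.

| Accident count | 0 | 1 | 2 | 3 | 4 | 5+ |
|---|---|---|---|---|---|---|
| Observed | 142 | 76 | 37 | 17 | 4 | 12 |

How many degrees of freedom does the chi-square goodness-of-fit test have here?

There are k = 6 categories and 1 parameter estimated from the data, so df = 6 − 1 − 1 = 4.

4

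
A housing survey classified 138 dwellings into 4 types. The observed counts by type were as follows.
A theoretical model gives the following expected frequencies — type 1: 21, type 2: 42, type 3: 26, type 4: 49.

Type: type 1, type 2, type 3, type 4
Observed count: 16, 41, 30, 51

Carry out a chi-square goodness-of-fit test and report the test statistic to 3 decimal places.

χ² = (16−21)²/21 + (41−42)²/42 + (30−26)²/26 + (51−49)²/49
   = 1.1905 + 0.0238 + 0.6154 + 0.0816
Sum = 1.911

1.911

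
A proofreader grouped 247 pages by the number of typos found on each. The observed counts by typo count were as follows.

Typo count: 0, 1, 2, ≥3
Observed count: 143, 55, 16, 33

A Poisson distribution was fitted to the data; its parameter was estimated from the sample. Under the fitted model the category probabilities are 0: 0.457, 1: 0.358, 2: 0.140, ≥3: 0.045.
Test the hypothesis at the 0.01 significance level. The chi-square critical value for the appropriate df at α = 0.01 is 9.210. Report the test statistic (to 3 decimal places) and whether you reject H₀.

73.747; reject

Expected counts E_i = n·p_i: 247×0.457 = 112.879, 247×0.358 = 88.426, 247×0.140 = 34.58, 247×0.045 = 11.115.
cat         O        E   (O−E)²/E
0         143  112.879     8.0376
1          55   88.426    12.6354
2          16    34.58     9.9831
≥3         33   11.115    43.0907
Sum = 73.747
df = 2. Since 73.747 > 9.210, we reject H₀.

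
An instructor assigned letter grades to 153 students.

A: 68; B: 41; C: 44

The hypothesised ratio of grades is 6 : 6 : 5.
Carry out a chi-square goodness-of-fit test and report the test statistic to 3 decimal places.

6.781

Ratio total = 17. Expected counts: 153×6/17 = 54, 153×6/17 = 54, 153×5/17 = 45.
cat         O        E   (O−E)²/E
A          68       54     3.6296
B          41       54     3.1296
C          44       45     0.0222
Sum = 6.781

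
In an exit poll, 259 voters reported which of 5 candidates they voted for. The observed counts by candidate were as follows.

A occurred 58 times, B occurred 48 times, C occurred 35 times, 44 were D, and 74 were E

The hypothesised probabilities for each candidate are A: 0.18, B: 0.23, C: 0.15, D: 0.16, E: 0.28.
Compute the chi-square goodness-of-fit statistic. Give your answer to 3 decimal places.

Expected counts E_i = n·p_i: 259×0.18 = 46.62, 259×0.23 = 59.57, 259×0.15 = 38.85, 259×0.16 = 41.44, 259×0.28 = 72.52.
χ² = (58−46.62)²/46.62 + (48−59.57)²/59.57 + (35−38.85)²/38.85 + (44−41.44)²/41.44 + (74−72.52)²/72.52
   = 2.7779 + 2.2472 + 0.3815 + 0.1581 + 0.0302
Sum = 5.595

5.595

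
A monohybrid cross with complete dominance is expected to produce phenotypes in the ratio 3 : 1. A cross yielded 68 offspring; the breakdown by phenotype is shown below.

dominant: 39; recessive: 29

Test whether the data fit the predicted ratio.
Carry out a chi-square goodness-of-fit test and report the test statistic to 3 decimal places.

11.294

Ratio total = 4. Expected counts: 68×3/4 = 51, 68×1/4 = 17.
χ² = (39−51)²/51 + (29−17)²/17
   = 2.8235 + 8.4706
Sum = 11.294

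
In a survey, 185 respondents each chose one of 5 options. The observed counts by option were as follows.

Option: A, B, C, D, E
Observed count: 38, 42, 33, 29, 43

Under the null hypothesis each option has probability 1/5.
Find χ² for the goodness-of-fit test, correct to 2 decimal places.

3.84

Under H₀ each category has probability 1/5, so each expected count is 185/5 = 37.
χ² = (38−37)²/37 + (42−37)²/37 + (33−37)²/37 + (29−37)²/37 + (43−37)²/37
   = 0.027 + 0.676 + 0.432 + 1.730 + 0.973
Sum = 3.84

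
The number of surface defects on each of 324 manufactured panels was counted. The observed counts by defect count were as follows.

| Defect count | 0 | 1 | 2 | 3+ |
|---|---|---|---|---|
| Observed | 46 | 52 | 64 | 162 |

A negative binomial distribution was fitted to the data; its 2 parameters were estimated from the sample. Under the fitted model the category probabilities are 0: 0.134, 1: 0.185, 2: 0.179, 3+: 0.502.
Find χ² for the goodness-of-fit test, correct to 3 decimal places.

Expected counts E_i = n·p_i: 324×0.134 = 43.416, 324×0.185 = 59.94, 324×0.179 = 57.996, 324×0.502 = 162.648.
cat         O        E   (O−E)²/E
0          46   43.416     0.1538
1          52    59.94     1.0518
2          64   57.996     0.6216
3+        162  162.648     0.0026
Sum = 1.830

1.830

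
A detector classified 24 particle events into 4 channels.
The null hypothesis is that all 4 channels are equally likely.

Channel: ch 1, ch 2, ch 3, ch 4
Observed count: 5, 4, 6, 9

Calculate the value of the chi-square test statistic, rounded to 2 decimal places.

Under H₀ each category has probability 1/4, so each expected count is 24/4 = 6.
ch 1: (5 − 6)²/6 = 1/6 = 0.167
ch 2: (4 − 6)²/6 = 4/6 = 0.667
ch 3: (6 − 6)²/6 = 0/6 = 0.000
ch 4: (9 − 6)²/6 = 9/6 = 1.500
Sum = 2.33

2.33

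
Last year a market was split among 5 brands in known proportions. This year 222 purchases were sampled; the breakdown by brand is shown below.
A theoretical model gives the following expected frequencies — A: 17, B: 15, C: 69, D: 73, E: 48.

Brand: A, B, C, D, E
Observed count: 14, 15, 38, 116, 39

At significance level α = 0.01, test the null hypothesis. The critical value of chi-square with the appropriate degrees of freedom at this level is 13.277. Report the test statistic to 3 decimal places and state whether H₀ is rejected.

χ² = (14−17)²/17 + (15−15)²/15 + (38−69)²/69 + (116−73)²/73 + (39−48)²/48
   = 0.5294 + 0.0000 + 13.9275 + 25.3288 + 1.6875
Sum = 41.473
df = 4. Since 41.473 > 13.277, we reject H₀.

41.473; reject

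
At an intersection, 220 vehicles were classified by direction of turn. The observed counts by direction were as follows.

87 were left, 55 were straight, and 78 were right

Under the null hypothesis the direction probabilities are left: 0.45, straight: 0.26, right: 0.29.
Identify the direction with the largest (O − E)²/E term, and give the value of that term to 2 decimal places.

right, 3.16

Expected counts E_i = n·p_i: 220×0.45 = 99, 220×0.26 = 57.2, 220×0.29 = 63.8.
χ² = (87−99)²/99 + (55−57.2)²/57.2 + (78−63.8)²/63.8
   = 1.455 + 0.085 + 3.161
The largest term is for right: 3.16.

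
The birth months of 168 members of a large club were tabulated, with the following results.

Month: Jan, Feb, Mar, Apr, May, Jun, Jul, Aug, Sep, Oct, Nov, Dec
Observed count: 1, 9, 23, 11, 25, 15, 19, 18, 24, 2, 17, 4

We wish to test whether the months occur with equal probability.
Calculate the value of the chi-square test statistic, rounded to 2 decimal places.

Under H₀ each category has probability 1/12, so each expected count is 168/12 = 14.
cat         O        E   (O−E)²/E
Jan         1       14     12.071
Feb         9       14      1.786
Mar        23       14      5.786
Apr        11       14      0.643
May        25       14      8.643
Jun        15       14      0.071
Jul        19       14      1.786
Aug        18       14      1.143
Sep        24       14      7.143
Oct         2       14     10.286
Nov        17       14      0.643
Dec         4       14      7.143
Sum = 57.14

57.14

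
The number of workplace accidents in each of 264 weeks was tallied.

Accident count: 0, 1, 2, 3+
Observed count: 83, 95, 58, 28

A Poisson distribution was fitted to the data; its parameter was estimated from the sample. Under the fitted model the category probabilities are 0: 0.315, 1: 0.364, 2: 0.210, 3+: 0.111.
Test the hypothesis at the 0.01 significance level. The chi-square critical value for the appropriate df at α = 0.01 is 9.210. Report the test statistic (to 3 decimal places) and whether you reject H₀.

Expected counts E_i = n·p_i: 264×0.315 = 83.16, 264×0.364 = 96.096, 264×0.210 = 55.44, 264×0.111 = 29.304.
χ² = (83−83.16)²/83.16 + (95−96.096)²/96.096 + (58−55.44)²/55.44 + (28−29.304)²/29.304
   = 0.0003 + 0.0125 + 0.1182 + 0.0580
Sum = 0.189
df = 2. Since 0.189 < 9.210, we do not reject H₀.

0.189; do not reject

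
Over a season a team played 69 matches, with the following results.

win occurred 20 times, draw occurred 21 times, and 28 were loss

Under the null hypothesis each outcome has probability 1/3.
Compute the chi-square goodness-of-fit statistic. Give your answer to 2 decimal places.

1.65

Expected count for each of the 3 categories: 69/3 = 23.
cat         O        E   (O−E)²/E
win        20       23      0.391
draw       21       23      0.174
loss       28       23      1.087
Sum = 1.65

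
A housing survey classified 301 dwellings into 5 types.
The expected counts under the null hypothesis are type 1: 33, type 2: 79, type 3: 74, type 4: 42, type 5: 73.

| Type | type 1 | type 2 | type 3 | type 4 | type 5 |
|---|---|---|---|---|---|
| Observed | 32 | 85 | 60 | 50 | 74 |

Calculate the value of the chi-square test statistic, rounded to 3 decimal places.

4.672

χ² = (32−33)²/33 + (85−79)²/79 + (60−74)²/74 + (50−42)²/42 + (74−73)²/73
   = 0.0303 + 0.4557 + 2.6486 + 1.5238 + 0.0137
Sum = 4.672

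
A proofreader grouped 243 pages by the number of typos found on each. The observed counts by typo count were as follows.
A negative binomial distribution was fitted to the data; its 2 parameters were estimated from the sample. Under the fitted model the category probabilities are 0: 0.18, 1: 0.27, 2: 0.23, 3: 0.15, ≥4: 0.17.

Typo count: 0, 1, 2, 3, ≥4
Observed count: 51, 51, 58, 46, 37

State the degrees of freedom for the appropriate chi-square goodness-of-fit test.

There are k = 5 categories and 2 parameters estimated from the data, so df = 5 − 1 − 2 = 2.

2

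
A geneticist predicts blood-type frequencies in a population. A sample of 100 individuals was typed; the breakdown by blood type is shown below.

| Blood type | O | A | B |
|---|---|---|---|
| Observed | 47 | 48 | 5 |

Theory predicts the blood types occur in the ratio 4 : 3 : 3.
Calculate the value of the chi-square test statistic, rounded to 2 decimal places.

Ratio total = 10. Expected counts: 100×4/10 = 40, 100×3/10 = 30, 100×3/10 = 30.
cat         O        E   (O−E)²/E
O          47       40      1.225
A          48       30     10.800
B           5       30     20.833
Sum = 32.86

32.86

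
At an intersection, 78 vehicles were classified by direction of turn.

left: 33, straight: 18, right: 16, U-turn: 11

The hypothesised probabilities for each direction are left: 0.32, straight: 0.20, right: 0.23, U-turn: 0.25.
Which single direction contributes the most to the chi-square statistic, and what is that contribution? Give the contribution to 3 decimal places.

U-turn, 3.705

Expected counts E_i = n·p_i: 78×0.32 = 24.96, 78×0.20 = 15.6, 78×0.23 = 17.94, 78×0.25 = 19.5.
χ² = (33−24.96)²/24.96 + (18−15.6)²/15.6 + (16−17.94)²/17.94 + (11−19.5)²/19.5
   = 2.5898 + 0.3692 + 0.2098 + 3.7051
The largest term is for U-turn: 3.705.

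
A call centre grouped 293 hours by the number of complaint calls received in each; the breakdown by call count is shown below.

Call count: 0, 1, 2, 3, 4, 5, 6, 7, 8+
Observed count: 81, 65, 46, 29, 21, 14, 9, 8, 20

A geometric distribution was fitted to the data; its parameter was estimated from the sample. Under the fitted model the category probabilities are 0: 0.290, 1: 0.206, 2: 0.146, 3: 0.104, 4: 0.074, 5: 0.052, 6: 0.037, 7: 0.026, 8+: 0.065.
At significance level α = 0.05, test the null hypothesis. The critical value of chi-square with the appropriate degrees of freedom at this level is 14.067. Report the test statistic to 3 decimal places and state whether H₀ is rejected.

1.358; do not reject

Expected counts E_i = n·p_i: 293×0.290 = 84.97, 293×0.206 = 60.358, 293×0.146 = 42.778, 293×0.104 = 30.472, 293×0.074 = 21.682, 293×0.052 = 15.236, 293×0.037 = 10.841, 293×0.026 = 7.618, 293×0.065 = 19.045.
cat         O        E   (O−E)²/E
0          81    84.97     0.1855
1          65   60.358     0.3570
2          46   42.778     0.2427
3          29   30.472     0.0711
4          21   21.682     0.0215
5          14   15.236     0.1003
6           9   10.841     0.3126
7           8    7.618     0.0192
8+         20   19.045     0.0479
Sum = 1.358
df = 7. Since 1.358 < 14.067, we do not reject H₀.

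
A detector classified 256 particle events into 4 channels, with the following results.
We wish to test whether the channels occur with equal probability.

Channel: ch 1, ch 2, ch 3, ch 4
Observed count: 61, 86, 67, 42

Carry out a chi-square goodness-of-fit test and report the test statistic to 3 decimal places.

Under H₀ each category has probability 1/4, so each expected count is 256/4 = 64.
cat         O        E   (O−E)²/E
ch 1       61       64     0.1406
ch 2       86       64     7.5625
ch 3       67       64     0.1406
ch 4       42       64     7.5625
Sum = 15.406

15.406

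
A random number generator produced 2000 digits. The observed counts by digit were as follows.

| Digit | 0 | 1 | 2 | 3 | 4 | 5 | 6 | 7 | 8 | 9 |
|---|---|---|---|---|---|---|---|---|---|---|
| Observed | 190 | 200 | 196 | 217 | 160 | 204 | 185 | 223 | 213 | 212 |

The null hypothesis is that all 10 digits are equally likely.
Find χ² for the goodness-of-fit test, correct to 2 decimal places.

Under H₀ each category has probability 1/10, so each expected count is 2000/10 = 200.
0: (190 − 200)²/200 = 100/200 = 0.500
1: (200 − 200)²/200 = 0/200 = 0.000
2: (196 − 200)²/200 = 16/200 = 0.080
3: (217 − 200)²/200 = 289/200 = 1.445
4: (160 − 200)²/200 = 1600/200 = 8.000
5: (204 − 200)²/200 = 16/200 = 0.080
6: (185 − 200)²/200 = 225/200 = 1.125
7: (223 − 200)²/200 = 529/200 = 2.645
8: (213 − 200)²/200 = 169/200 = 0.845
9: (212 − 200)²/200 = 144/200 = 0.720
Sum = 15.44

15.44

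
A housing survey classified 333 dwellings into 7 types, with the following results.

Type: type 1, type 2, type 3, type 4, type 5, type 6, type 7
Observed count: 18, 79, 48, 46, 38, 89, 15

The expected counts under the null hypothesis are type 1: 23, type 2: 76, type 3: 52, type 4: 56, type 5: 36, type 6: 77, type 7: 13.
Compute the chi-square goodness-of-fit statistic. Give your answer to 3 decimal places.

χ² = (18−23)²/23 + (79−76)²/76 + (48−52)²/52 + (46−56)²/56 + (38−36)²/36 + (89−77)²/77 + (15−13)²/13
   = 1.0870 + 0.1184 + 0.3077 + 1.7857 + 0.1111 + 1.8701 + 0.3077
Sum = 5.588

5.588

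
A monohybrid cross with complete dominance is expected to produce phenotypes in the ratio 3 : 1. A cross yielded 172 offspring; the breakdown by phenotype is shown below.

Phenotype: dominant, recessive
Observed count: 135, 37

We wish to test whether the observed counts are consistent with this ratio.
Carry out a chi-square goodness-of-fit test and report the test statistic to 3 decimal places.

Ratio total = 4. Expected counts: 172×3/4 = 129, 172×1/4 = 43.
χ² = (135−129)²/129 + (37−43)²/43
   = 0.2791 + 0.8372
Sum = 1.116

1.116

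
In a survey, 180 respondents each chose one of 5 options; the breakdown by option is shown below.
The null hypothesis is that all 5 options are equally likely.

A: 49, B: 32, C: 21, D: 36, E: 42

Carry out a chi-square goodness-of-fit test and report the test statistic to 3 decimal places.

Expected count for each of the 5 categories: 180/5 = 36.
A: (49 − 36)²/36 = 169/36 = 4.6944
B: (32 − 36)²/36 = 16/36 = 0.4444
C: (21 − 36)²/36 = 225/36 = 6.2500
D: (36 − 36)²/36 = 0/36 = 0.0000
E: (42 − 36)²/36 = 36/36 = 1.0000
Sum = 12.389

12.389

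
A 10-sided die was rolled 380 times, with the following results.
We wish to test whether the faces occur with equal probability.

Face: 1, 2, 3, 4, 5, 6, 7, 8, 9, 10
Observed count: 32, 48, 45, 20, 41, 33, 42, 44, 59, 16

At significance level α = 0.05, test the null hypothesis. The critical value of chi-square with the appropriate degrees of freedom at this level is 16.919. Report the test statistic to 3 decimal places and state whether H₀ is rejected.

Expected count for each of the 10 categories: 380/10 = 38.
1: (32 − 38)²/38 = 36/38 = 0.9474
2: (48 − 38)²/38 = 100/38 = 2.6316
3: (45 − 38)²/38 = 49/38 = 1.2895
4: (20 − 38)²/38 = 324/38 = 8.5263
5: (41 − 38)²/38 = 9/38 = 0.2368
6: (33 − 38)²/38 = 25/38 = 0.6579
7: (42 − 38)²/38 = 16/38 = 0.4211
8: (44 − 38)²/38 = 36/38 = 0.9474
9: (59 − 38)²/38 = 441/38 = 11.6053
10: (16 − 38)²/38 = 484/38 = 12.7368
Sum = 40.000
df = 9. Since 40.000 > 16.919, we reject H₀.

40.000; reject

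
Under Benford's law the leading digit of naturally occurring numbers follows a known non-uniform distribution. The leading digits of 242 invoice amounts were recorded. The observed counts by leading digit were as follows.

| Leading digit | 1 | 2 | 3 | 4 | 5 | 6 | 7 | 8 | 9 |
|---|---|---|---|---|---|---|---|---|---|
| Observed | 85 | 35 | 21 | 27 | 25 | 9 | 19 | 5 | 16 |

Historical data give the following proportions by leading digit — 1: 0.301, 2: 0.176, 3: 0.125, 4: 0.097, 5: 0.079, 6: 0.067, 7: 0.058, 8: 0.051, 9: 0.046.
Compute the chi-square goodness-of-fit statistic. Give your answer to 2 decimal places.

20.01

Expected counts E_i = n·p_i: 242×0.301 = 72.842, 242×0.176 = 42.592, 242×0.125 = 30.25, 242×0.097 = 23.474, 242×0.079 = 19.118, 242×0.067 = 16.214, 242×0.058 = 14.036, 242×0.051 = 12.342, 242×0.046 = 11.132.
1: (85 − 72.842)²/72.842 = 147.816964/72.842 = 2.029
2: (35 − 42.592)²/42.592 = 57.638464/42.592 = 1.353
3: (21 − 30.25)²/30.25 = 85.5625/30.25 = 2.829
4: (27 − 23.474)²/23.474 = 12.432676/23.474 = 0.530
5: (25 − 19.118)²/19.118 = 34.597924/19.118 = 1.810
6: (9 − 16.214)²/16.214 = 52.041796/16.214 = 3.210
7: (19 − 14.036)²/14.036 = 24.641296/14.036 = 1.756
8: (5 − 12.342)²/12.342 = 53.904964/12.342 = 4.368
9: (16 − 11.132)²/11.132 = 23.697424/11.132 = 2.129
Sum = 20.01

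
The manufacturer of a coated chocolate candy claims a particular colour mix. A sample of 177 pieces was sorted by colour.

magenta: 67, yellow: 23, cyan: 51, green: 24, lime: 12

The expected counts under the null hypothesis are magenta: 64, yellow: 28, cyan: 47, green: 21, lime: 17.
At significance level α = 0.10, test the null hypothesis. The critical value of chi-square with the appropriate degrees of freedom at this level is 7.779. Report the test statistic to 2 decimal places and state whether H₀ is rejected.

3.27; do not reject

χ² = (67−64)²/64 + (23−28)²/28 + (51−47)²/47 + (24−21)²/21 + (12−17)²/17
   = 0.141 + 0.893 + 0.340 + 0.429 + 1.471
Sum = 3.27
df = 4. Since 3.27 < 7.779, we do not reject H₀.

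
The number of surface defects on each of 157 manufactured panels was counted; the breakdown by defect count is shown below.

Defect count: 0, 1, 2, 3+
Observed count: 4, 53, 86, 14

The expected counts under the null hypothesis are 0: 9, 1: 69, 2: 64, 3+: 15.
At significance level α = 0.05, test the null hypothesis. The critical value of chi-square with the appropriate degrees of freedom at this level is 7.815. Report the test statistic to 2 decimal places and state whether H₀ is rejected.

14.12; reject

0: (4 − 9)²/9 = 25/9 = 2.778
1: (53 − 69)²/69 = 256/69 = 3.710
2: (86 − 64)²/64 = 484/64 = 7.563
3+: (14 − 15)²/15 = 1/15 = 0.067
Sum = 14.12
df = 3. Since 14.12 > 7.815, we reject H₀.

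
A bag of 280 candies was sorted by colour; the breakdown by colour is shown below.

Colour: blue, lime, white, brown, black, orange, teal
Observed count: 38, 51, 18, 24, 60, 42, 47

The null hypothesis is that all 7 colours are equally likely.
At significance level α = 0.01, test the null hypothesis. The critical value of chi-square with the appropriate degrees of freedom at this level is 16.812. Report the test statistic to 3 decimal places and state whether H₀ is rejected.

Under H₀ each category has probability 1/7, so each expected count is 280/7 = 40.
cat         O        E   (O−E)²/E
blue       38       40     0.1000
lime       51       40     3.0250
white      18       40    12.1000
brown      24       40     6.4000
black      60       40    10.0000
orange     42       40     0.1000
teal       47       40     1.2250
Sum = 32.950
df = 6. Since 32.950 > 16.812, we reject H₀.

32.950; reject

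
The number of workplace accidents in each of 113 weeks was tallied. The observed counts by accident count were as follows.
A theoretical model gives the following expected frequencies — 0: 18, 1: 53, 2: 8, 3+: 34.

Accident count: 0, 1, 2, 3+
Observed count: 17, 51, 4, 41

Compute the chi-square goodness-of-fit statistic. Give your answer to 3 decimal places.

3.572

cat         O        E   (O−E)²/E
0          17       18     0.0556
1          51       53     0.0755
2           4        8     2.0000
3+         41       34     1.4412
Sum = 3.572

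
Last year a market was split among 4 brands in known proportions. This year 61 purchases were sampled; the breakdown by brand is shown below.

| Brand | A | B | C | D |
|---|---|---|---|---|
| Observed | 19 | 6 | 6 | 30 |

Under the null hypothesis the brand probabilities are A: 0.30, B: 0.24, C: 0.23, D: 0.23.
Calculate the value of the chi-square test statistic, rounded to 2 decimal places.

Expected counts E_i = n·p_i: 61×0.30 = 18.3, 61×0.24 = 14.64, 61×0.23 = 14.03, 61×0.23 = 14.03.
A: (19 − 18.3)²/18.3 = 0.49/18.3 = 0.027
B: (6 − 14.64)²/14.64 = 74.6496/14.64 = 5.099
C: (6 − 14.03)²/14.03 = 64.4809/14.03 = 4.596
D: (30 − 14.03)²/14.03 = 255.0409/14.03 = 18.178
Sum = 27.90

27.90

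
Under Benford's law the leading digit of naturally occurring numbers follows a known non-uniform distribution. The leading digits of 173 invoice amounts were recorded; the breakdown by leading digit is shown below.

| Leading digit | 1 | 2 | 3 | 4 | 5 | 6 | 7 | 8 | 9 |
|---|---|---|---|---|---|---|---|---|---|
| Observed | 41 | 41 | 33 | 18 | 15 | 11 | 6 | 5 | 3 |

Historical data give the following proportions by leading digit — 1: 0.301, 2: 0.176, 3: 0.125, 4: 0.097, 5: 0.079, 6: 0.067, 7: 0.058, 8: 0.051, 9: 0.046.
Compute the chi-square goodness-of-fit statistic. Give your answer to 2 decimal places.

Expected counts E_i = n·p_i: 173×0.301 = 52.073, 173×0.176 = 30.448, 173×0.125 = 21.625, 173×0.097 = 16.781, 173×0.079 = 13.667, 173×0.067 = 11.591, 173×0.058 = 10.034, 173×0.051 = 8.823, 173×0.046 = 7.958.
1: (41 − 52.073)²/52.073 = 122.611329/52.073 = 2.355
2: (41 − 30.448)²/30.448 = 111.344704/30.448 = 3.657
3: (33 − 21.625)²/21.625 = 129.390625/21.625 = 5.983
4: (18 − 16.781)²/16.781 = 1.485961/16.781 = 0.089
5: (15 − 13.667)²/13.667 = 1.776889/13.667 = 0.130
6: (11 − 11.591)²/11.591 = 0.349281/11.591 = 0.030
7: (6 − 10.034)²/10.034 = 16.273156/10.034 = 1.622
8: (5 − 8.823)²/8.823 = 14.615329/8.823 = 1.657
9: (3 − 7.958)²/7.958 = 24.581764/7.958 = 3.089
Sum = 18.61

18.61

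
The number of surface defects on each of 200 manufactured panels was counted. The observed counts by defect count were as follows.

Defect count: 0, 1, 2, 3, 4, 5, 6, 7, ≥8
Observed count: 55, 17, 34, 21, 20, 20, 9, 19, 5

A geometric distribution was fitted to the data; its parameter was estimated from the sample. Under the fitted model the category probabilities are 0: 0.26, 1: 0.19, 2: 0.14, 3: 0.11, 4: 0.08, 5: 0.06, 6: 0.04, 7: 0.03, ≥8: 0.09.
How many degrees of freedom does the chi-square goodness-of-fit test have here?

7

There are k = 9 categories and 1 parameter estimated from the data, so df = 9 − 1 − 1 = 7.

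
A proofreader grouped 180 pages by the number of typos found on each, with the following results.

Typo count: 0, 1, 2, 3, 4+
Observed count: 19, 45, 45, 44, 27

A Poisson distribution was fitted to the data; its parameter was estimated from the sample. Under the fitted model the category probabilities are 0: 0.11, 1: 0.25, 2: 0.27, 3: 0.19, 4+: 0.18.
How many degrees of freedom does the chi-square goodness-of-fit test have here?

There are k = 5 categories and 1 parameter estimated from the data, so df = 5 − 1 − 1 = 3.

3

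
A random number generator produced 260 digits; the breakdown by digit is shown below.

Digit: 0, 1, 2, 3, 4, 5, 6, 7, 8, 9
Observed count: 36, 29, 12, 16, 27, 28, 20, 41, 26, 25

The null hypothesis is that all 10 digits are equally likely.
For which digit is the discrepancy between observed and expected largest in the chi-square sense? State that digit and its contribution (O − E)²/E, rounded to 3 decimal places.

Expected count for each of the 10 categories: 260/10 = 26.
0: (36 − 26)²/26 = 100/26 = 3.8462
1: (29 − 26)²/26 = 9/26 = 0.3462
2: (12 − 26)²/26 = 196/26 = 7.5385
3: (16 − 26)²/26 = 100/26 = 3.8462
4: (27 − 26)²/26 = 1/26 = 0.0385
5: (28 − 26)²/26 = 4/26 = 0.1538
6: (20 − 26)²/26 = 36/26 = 1.3846
7: (41 − 26)²/26 = 225/26 = 8.6538
8: (26 − 26)²/26 = 0/26 = 0.0000
9: (25 − 26)²/26 = 1/26 = 0.0385
The largest term is for 7: 8.654.

7, 8.654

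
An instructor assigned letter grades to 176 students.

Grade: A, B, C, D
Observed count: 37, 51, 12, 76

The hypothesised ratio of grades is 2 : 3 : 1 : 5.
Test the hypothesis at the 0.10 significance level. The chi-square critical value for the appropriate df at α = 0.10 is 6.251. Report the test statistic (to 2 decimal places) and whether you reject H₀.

2.17; do not reject

Ratio total = 11. Expected counts: 176×2/11 = 32, 176×3/11 = 48, 176×1/11 = 16, 176×5/11 = 80.
χ² = (37−32)²/32 + (51−48)²/48 + (12−16)²/16 + (76−80)²/80
   = 0.781 + 0.188 + 1.000 + 0.200
Sum = 2.17
df = 3. Since 2.17 < 6.251, we do not reject H₀.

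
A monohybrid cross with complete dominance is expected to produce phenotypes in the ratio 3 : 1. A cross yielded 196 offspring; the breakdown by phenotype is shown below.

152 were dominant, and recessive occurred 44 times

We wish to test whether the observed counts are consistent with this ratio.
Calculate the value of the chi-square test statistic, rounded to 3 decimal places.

0.680

Ratio total = 4. Expected counts: 196×3/4 = 147, 196×1/4 = 49.
dominant: (152 − 147)²/147 = 25/147 = 0.1701
recessive: (44 − 49)²/49 = 25/49 = 0.5102
Sum = 0.680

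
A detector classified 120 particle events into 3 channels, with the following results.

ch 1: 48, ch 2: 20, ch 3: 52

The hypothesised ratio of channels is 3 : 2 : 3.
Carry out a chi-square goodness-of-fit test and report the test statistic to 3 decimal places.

4.622

Ratio total = 8. Expected counts: 120×3/8 = 45, 120×2/8 = 30, 120×3/8 = 45.
ch 1: (48 − 45)²/45 = 9/45 = 0.2000
ch 2: (20 − 30)²/30 = 100/30 = 3.3333
ch 3: (52 − 45)²/45 = 49/45 = 1.0889
Sum = 4.622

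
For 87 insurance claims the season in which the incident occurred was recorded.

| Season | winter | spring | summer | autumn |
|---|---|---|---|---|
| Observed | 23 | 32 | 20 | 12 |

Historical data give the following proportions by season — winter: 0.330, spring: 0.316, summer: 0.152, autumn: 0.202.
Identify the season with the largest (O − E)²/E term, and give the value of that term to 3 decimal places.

Expected counts E_i = n·p_i: 87×0.330 = 28.71, 87×0.316 = 27.492, 87×0.152 = 13.224, 87×0.202 = 17.574.
winter: (23 − 28.71)²/28.71 = 32.6041/28.71 = 1.1356
spring: (32 − 27.492)²/27.492 = 20.322064/27.492 = 0.7392
summer: (20 − 13.224)²/13.224 = 45.914176/13.224 = 3.4720
autumn: (12 − 17.574)²/17.574 = 31.069476/17.574 = 1.7679
The largest term is for summer: 3.472.

summer, 3.472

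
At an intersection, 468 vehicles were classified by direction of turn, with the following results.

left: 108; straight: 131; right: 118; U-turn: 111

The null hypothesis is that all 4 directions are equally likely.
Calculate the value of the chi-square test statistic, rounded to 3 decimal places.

2.684

Expected count for each of the 4 categories: 468/4 = 117.
cat           O        E   (O−E)²/E
left        108      117     0.6923
straight    131      117     1.6752
right       118      117     0.0085
U-turn      111      117     0.3077
Sum = 2.684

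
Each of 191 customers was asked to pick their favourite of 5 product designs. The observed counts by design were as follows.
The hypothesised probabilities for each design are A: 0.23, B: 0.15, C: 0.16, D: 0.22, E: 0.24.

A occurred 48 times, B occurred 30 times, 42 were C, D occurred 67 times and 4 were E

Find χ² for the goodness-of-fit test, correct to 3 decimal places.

57.762

Expected counts E_i = n·p_i: 191×0.23 = 43.93, 191×0.15 = 28.65, 191×0.16 = 30.56, 191×0.22 = 42.02, 191×0.24 = 45.84.
cat         O        E   (O−E)²/E
A          48    43.93     0.3771
B          30    28.65     0.0636
C          42    30.56     4.2825
D          67    42.02    14.8501
E           4    45.84    38.1890
Sum = 57.762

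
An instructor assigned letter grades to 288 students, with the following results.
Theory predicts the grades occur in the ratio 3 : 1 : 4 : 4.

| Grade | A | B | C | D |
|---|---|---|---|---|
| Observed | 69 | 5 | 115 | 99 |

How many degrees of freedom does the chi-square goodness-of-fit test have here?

3

There are k = 4 categories and no parameters were estimated from the data, so df = 4 − 1 = 3.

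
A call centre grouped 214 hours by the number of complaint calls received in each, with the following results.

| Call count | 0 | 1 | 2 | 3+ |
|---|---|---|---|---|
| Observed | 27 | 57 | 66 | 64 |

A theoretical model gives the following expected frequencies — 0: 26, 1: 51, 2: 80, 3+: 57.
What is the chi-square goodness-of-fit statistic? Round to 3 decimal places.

0: (27 − 26)²/26 = 1/26 = 0.0385
1: (57 − 51)²/51 = 36/51 = 0.7059
2: (66 − 80)²/80 = 196/80 = 2.4500
3+: (64 − 57)²/57 = 49/57 = 0.8596
Sum = 4.054

4.054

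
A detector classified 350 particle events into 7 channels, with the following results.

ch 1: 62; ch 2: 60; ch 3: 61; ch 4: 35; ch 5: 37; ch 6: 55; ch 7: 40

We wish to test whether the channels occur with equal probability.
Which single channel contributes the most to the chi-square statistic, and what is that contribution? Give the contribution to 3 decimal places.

ch 4, 4.500

Expected count for each of the 7 categories: 350/7 = 50.
cat         O        E   (O−E)²/E
ch 1       62       50     2.8800
ch 2       60       50     2.0000
ch 3       61       50     2.4200
ch 4       35       50     4.5000
ch 5       37       50     3.3800
ch 6       55       50     0.5000
ch 7       40       50     2.0000
The largest term is for ch 4: 4.500.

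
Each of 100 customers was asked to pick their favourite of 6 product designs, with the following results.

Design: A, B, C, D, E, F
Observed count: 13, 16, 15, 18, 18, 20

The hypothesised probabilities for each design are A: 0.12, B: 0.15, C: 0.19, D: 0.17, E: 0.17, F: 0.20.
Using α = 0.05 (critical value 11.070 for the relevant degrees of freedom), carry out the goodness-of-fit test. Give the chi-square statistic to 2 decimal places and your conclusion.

Expected counts E_i = n·p_i: 100×0.12 = 12, 100×0.15 = 15, 100×0.19 = 19, 100×0.17 = 17, 100×0.17 = 17, 100×0.20 = 20.
cat         O        E   (O−E)²/E
A          13       12      0.083
B          16       15      0.067
C          15       19      0.842
D          18       17      0.059
E          18       17      0.059
F          20       20      0.000
Sum = 1.11
df = 5. Since 1.11 < 11.070, we do not reject H₀.

1.11; do not reject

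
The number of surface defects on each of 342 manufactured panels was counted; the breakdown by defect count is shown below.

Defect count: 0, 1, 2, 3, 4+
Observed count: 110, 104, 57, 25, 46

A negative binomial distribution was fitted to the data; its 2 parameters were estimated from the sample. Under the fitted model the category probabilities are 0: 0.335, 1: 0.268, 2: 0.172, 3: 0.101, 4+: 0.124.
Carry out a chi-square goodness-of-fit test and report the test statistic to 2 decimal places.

4.84

Expected counts E_i = n·p_i: 342×0.335 = 114.57, 342×0.268 = 91.656, 342×0.172 = 58.824, 342×0.101 = 34.542, 342×0.124 = 42.408.
χ² = (110−114.57)²/114.57 + (104−91.656)²/91.656 + (57−58.824)²/58.824 + (25−34.542)²/34.542 + (46−42.408)²/42.408
   = 0.182 + 1.662 + 0.057 + 2.636 + 0.304
Sum = 4.84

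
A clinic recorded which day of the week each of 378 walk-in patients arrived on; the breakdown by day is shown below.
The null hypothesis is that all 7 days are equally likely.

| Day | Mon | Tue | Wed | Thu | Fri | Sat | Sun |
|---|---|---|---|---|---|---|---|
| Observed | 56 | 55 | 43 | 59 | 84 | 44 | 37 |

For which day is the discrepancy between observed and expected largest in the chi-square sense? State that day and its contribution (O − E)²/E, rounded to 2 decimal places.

Fri, 16.67

Expected count for each of the 7 categories: 378/7 = 54.
Mon: (56 − 54)²/54 = 4/54 = 0.074
Tue: (55 − 54)²/54 = 1/54 = 0.019
Wed: (43 − 54)²/54 = 121/54 = 2.241
Thu: (59 − 54)²/54 = 25/54 = 0.463
Fri: (84 − 54)²/54 = 900/54 = 16.667
Sat: (44 − 54)²/54 = 100/54 = 1.852
Sun: (37 − 54)²/54 = 289/54 = 5.352
The largest term is for Fri: 16.67.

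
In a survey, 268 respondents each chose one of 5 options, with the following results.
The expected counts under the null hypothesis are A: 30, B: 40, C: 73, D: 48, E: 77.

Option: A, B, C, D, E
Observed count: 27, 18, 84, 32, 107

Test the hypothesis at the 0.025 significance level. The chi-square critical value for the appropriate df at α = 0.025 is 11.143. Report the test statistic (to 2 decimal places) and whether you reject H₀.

χ² = (27−30)²/30 + (18−40)²/40 + (84−73)²/73 + (32−48)²/48 + (107−77)²/77
   = 0.300 + 12.100 + 1.658 + 5.333 + 11.688
Sum = 31.08
df = 4. Since 31.08 > 11.143, we reject H₀.

31.08; reject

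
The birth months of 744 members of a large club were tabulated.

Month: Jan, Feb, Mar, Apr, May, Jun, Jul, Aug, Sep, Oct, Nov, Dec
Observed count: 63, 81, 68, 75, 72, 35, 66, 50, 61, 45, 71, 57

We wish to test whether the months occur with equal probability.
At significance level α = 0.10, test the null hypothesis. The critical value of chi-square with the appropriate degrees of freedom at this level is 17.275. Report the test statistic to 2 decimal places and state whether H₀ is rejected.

31.48; reject

Expected count for each of the 12 categories: 744/12 = 62.
cat         O        E   (O−E)²/E
Jan        63       62      0.016
Feb        81       62      5.823
Mar        68       62      0.581
Apr        75       62      2.726
May        72       62      1.613
Jun        35       62     11.758
Jul        66       62      0.258
Aug        50       62      2.323
Sep        61       62      0.016
Oct        45       62      4.661
Nov        71       62      1.306
Dec        57       62      0.403
Sum = 31.48
df = 11. Since 31.48 > 17.275, we reject H₀.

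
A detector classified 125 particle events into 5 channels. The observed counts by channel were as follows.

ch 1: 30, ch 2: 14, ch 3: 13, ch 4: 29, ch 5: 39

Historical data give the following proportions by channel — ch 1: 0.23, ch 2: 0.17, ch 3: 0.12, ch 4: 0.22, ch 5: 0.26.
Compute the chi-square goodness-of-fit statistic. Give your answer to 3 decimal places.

4.176

Expected counts E_i = n·p_i: 125×0.23 = 28.75, 125×0.17 = 21.25, 125×0.12 = 15, 125×0.22 = 27.5, 125×0.26 = 32.5.
cat         O        E   (O−E)²/E
ch 1       30    28.75     0.0543
ch 2       14    21.25     2.4735
ch 3       13       15     0.2667
ch 4       29     27.5     0.0818
ch 5       39     32.5     1.3000
Sum = 4.176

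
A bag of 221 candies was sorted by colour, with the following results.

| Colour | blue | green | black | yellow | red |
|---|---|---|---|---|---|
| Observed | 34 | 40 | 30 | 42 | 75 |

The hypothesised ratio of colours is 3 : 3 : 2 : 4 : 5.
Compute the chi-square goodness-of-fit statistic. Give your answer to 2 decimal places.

4.74

Ratio total = 17. Expected counts: 221×3/17 = 39, 221×3/17 = 39, 221×2/17 = 26, 221×4/17 = 52, 221×5/17 = 65.
blue: (34 − 39)²/39 = 25/39 = 0.641
green: (40 − 39)²/39 = 1/39 = 0.026
black: (30 − 26)²/26 = 16/26 = 0.615
yellow: (42 − 52)²/52 = 100/52 = 1.923
red: (75 − 65)²/65 = 100/65 = 1.538
Sum = 4.74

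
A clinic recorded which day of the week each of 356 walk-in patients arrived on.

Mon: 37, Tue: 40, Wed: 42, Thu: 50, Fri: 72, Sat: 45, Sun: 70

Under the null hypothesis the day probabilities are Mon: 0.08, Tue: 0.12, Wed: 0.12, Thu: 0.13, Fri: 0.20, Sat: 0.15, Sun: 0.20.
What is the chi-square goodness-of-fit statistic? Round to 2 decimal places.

4.38

Expected counts E_i = n·p_i: 356×0.08 = 28.48, 356×0.12 = 42.72, 356×0.12 = 42.72, 356×0.13 = 46.28, 356×0.20 = 71.2, 356×0.15 = 53.4, 356×0.20 = 71.2.
Mon: (37 − 28.48)²/28.48 = 72.5904/28.48 = 2.549
Tue: (40 − 42.72)²/42.72 = 7.3984/42.72 = 0.173
Wed: (42 − 42.72)²/42.72 = 0.5184/42.72 = 0.012
Thu: (50 − 46.28)²/46.28 = 13.8384/46.28 = 0.299
Fri: (72 − 71.2)²/71.2 = 0.64/71.2 = 0.009
Sat: (45 − 53.4)²/53.4 = 70.56/53.4 = 1.321
Sun: (70 − 71.2)²/71.2 = 1.44/71.2 = 0.020
Sum = 4.38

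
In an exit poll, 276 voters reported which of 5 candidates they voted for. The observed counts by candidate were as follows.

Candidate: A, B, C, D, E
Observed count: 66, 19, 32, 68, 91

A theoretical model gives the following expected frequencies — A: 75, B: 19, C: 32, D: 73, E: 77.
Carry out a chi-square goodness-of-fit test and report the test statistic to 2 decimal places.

3.97

cat         O        E   (O−E)²/E
A          66       75      1.080
B          19       19      0.000
C          32       32      0.000
D          68       73      0.342
E          91       77      2.545
Sum = 3.97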